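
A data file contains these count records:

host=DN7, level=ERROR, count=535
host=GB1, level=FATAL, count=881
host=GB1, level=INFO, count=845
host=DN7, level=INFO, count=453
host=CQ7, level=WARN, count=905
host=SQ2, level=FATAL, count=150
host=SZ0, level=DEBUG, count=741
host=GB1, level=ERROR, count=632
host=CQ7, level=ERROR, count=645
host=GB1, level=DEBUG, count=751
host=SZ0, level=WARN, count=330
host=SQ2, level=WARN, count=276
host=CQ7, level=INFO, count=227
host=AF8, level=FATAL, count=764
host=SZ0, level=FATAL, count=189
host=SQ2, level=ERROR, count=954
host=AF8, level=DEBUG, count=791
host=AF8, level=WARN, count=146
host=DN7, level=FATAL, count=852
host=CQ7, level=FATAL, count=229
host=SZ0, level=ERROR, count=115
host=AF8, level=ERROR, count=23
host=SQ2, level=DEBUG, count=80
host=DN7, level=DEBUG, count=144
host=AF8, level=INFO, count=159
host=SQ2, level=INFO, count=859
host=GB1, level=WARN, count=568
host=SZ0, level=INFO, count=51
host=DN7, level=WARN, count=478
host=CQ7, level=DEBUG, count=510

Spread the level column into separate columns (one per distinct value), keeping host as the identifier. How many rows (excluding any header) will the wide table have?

6

6 distinct host values → 6 rows.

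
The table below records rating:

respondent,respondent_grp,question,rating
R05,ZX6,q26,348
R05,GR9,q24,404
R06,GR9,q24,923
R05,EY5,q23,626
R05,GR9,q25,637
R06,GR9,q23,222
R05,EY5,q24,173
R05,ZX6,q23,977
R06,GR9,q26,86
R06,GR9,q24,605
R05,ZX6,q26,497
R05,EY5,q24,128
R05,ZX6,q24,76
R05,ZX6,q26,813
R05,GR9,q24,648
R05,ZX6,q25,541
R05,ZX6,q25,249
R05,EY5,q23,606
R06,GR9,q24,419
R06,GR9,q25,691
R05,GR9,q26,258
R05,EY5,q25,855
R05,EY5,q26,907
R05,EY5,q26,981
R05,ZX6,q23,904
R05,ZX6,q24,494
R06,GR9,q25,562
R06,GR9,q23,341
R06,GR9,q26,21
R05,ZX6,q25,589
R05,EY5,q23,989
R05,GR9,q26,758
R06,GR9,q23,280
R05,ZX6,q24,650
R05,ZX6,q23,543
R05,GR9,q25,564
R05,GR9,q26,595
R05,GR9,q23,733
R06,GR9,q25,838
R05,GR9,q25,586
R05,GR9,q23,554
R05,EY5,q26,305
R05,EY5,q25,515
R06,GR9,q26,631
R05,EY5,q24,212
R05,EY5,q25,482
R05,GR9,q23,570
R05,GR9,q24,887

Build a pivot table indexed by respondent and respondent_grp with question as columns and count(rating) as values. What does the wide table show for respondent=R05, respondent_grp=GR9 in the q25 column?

3

Rows with respondent=R05, respondent_grp=GR9 and question=q25: rating values are 637, 564, 586.
3 rows match — count = 3.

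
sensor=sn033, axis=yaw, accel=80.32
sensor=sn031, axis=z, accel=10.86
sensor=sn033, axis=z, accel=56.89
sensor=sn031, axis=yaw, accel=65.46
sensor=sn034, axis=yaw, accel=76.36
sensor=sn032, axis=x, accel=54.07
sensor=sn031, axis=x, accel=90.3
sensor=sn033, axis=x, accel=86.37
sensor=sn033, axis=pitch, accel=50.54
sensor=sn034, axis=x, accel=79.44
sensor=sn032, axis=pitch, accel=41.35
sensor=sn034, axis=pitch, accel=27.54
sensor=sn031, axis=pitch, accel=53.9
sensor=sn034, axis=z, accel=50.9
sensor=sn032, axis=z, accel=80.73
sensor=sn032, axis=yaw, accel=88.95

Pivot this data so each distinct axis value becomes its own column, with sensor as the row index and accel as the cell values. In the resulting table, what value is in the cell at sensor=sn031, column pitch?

53.9

Wide layout: rows indexed by sensor, columns are the 4 distinct axis values (yaw, z, x, pitch).
Cell (sensor=sn031, axis=pitch) draws from the long row where sensor=sn031 and axis=pitch, which has accel=53.9.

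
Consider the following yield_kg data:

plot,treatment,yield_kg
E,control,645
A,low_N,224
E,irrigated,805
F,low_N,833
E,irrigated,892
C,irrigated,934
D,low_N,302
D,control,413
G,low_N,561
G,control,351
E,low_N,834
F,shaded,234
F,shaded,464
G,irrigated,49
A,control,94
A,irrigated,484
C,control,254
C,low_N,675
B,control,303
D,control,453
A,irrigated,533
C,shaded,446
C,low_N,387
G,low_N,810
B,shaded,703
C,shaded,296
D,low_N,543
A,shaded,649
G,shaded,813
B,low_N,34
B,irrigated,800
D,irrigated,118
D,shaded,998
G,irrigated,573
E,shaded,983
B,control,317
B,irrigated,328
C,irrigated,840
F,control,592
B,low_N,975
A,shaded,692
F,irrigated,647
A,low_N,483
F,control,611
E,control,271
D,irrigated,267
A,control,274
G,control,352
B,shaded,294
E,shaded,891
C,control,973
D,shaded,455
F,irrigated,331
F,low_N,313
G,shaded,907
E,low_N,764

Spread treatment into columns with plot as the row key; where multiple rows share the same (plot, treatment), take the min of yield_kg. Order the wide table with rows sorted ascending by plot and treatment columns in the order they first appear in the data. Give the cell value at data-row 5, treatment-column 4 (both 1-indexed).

891

With rows sorted ascending by plot, row 5 is plot=E. treatment columns in first-appearance order: control, low_N, irrigated, shaded; column 4 is shaded.
Long rows with plot=E, treatment=shaded: min(983, 891) = 891.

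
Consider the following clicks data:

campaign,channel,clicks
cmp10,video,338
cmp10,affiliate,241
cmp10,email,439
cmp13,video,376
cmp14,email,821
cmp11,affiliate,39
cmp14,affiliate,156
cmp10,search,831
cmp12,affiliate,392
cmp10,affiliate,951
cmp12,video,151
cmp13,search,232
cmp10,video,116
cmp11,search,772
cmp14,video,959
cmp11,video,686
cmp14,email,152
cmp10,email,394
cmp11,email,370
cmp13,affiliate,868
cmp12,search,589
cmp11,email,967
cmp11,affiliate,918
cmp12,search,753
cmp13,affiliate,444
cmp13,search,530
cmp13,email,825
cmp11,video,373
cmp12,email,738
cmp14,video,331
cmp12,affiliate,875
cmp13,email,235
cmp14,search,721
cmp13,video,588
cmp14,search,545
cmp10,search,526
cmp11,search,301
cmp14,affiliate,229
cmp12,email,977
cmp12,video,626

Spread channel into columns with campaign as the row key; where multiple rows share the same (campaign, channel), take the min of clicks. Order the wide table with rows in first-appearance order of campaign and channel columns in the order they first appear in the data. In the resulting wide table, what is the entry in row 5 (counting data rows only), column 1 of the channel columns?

With rows in first-appearance order of campaign, row 5 is campaign=cmp12. channel columns in first-appearance order: video, affiliate, email, search; column 1 is video.
Long rows with campaign=cmp12, channel=video: min(151, 626) = 151.

151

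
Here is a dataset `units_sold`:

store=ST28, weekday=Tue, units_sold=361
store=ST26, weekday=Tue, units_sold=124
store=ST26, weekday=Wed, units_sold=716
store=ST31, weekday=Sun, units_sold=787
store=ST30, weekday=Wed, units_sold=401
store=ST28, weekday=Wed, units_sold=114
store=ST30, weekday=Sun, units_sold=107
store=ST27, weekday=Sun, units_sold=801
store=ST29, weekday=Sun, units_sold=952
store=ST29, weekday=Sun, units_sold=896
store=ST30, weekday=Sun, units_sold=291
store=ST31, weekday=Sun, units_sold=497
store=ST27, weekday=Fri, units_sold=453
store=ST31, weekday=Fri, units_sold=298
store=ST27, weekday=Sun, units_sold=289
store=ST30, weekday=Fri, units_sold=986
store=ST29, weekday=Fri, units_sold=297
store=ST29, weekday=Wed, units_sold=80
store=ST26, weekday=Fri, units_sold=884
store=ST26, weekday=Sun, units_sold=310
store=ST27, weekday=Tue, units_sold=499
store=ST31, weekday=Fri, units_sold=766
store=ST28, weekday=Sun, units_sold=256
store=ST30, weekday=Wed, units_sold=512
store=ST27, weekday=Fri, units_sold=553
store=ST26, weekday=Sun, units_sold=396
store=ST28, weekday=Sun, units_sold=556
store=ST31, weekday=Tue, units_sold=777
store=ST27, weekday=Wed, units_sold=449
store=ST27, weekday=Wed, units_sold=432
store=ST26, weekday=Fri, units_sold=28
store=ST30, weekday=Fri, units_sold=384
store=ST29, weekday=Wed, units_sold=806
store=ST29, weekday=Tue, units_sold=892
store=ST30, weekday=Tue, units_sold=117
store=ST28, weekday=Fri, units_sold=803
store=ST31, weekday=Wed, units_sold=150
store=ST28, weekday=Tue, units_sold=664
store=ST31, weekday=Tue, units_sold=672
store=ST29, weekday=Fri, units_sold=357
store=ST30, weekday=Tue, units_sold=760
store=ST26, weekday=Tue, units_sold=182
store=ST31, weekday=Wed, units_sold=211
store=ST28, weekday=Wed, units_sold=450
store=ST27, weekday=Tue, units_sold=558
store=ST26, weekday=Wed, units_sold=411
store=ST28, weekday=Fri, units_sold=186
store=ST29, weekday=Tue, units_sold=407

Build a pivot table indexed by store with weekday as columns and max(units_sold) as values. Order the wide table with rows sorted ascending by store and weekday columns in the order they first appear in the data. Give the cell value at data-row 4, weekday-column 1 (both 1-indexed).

With rows sorted ascending by store, row 4 is store=ST29. weekday columns in first-appearance order: Tue, Wed, Sun, Fri; column 1 is Tue.
Long rows with store=ST29, weekday=Tue: max(892, 407) = 892.

892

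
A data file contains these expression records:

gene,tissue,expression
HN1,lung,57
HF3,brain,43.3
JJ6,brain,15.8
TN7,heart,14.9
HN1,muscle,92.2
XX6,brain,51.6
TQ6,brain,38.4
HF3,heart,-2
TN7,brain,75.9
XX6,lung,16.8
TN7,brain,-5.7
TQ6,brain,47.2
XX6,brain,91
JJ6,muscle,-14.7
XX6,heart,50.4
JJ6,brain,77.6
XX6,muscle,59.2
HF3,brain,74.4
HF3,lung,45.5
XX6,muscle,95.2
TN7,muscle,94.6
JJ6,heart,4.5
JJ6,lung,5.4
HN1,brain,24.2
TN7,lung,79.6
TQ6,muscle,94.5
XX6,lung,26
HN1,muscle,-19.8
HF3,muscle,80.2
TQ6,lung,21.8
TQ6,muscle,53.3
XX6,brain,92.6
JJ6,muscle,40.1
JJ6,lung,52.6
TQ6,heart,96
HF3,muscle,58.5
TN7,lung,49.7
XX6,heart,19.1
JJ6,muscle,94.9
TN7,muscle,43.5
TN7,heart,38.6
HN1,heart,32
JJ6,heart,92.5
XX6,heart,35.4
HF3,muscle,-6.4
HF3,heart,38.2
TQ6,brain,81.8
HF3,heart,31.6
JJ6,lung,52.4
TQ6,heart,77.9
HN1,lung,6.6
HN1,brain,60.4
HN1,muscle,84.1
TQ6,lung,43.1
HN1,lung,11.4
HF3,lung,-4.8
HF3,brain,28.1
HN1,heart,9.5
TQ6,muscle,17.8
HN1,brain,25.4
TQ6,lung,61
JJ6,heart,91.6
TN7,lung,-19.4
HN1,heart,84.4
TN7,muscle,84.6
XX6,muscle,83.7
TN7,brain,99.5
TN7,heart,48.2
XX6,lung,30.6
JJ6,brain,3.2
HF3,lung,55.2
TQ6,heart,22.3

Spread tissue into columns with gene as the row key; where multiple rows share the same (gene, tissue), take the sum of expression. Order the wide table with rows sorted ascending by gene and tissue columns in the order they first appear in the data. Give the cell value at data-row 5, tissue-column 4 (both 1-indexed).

With rows sorted ascending by gene, row 5 is gene=TQ6. tissue columns in first-appearance order: lung, brain, heart, muscle; column 4 is muscle.
Long rows with gene=TQ6, tissue=muscle: 94.5 + 53.3 + 17.8 = 165.6.

165.6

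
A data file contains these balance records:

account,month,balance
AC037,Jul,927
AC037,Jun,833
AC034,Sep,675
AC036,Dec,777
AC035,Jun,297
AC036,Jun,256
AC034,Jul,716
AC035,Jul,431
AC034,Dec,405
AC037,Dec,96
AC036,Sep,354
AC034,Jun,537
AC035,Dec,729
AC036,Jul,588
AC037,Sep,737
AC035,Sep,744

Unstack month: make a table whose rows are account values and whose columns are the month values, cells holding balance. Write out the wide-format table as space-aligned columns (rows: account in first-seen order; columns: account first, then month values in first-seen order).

account  Jul  Jun  Sep  Dec
AC037    927  833  737  96 
AC034    716  537  675  405
AC036    588  256  354  777
AC035    431  297  744  729

Columns: account plus the 4 distinct month values (Jul, Jun, Sep, Dec).
For example, row AC037 column Jul takes balance=927 from the long row (AC037, Jul).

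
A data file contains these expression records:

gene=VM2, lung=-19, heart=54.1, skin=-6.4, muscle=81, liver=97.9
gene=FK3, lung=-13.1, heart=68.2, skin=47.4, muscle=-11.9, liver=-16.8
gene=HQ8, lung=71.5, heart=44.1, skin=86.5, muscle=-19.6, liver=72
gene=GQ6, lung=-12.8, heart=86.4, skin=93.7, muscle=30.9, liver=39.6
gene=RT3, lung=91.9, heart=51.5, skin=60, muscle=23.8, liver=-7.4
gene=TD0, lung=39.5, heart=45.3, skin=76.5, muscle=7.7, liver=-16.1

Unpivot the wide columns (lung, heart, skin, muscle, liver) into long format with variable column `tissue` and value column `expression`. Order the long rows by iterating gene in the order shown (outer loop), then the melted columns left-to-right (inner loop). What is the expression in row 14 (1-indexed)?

-19.6

30 rows total (6 × 5). Row 14: index ⌊(14-1)/5⌋ = 2 into gene → HQ8; (14-1) mod 5 = 3 into the melted columns → muscle.
So row 14 is (HQ8, muscle, -19.6); expression = -19.6.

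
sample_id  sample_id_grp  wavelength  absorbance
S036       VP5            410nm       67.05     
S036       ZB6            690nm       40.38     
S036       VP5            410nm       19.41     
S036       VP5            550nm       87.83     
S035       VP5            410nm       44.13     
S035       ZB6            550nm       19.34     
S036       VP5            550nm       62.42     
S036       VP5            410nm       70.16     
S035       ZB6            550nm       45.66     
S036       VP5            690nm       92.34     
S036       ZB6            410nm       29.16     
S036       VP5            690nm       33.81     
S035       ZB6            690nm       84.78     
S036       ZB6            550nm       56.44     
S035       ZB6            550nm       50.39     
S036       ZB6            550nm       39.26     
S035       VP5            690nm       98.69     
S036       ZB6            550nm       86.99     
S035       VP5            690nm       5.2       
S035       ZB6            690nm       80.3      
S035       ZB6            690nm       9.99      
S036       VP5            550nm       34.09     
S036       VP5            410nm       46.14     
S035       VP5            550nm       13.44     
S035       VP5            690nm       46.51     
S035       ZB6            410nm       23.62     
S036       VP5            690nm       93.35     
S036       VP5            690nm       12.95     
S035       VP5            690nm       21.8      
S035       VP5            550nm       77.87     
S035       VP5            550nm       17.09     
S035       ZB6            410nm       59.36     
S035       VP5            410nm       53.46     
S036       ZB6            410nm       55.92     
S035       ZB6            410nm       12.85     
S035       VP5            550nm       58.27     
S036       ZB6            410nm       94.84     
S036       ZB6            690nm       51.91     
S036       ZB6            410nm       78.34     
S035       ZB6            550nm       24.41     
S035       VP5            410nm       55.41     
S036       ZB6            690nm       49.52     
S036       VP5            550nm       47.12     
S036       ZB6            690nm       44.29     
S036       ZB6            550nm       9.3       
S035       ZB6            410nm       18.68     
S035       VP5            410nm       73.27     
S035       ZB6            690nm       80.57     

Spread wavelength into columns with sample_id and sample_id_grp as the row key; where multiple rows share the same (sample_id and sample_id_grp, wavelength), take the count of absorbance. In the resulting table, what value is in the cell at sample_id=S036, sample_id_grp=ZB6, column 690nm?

Rows with sample_id=S036, sample_id_grp=ZB6 and wavelength=690nm: absorbance values are 40.38, 51.91, 49.52, 44.29.
4 rows match — count = 4.

4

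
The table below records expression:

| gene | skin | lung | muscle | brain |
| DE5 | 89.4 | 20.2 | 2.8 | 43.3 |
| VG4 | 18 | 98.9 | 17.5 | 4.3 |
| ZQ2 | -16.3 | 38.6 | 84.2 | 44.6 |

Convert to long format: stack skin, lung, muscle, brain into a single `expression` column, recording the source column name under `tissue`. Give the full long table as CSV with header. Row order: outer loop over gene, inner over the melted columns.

gene,tissue,expression
DE5,skin,89.4
DE5,lung,20.2
DE5,muscle,2.8
DE5,brain,43.3
VG4,skin,18
VG4,lung,98.9
VG4,muscle,17.5
VG4,brain,4.3
ZQ2,skin,-16.3
ZQ2,lung,38.6
ZQ2,muscle,84.2
ZQ2,brain,44.6

Each (gene, column) pair becomes one row: 3 × 4 = 12 rows.
For example, (DE5, skin) → expression=89.4.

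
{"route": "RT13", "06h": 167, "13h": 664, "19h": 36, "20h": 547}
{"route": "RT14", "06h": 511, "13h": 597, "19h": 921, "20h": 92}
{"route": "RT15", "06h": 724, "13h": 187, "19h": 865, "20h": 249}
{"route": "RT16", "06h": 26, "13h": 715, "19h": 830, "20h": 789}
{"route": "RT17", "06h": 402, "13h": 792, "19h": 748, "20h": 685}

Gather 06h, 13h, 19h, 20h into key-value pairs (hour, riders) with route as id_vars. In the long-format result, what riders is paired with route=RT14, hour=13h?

597

Unpivoting turns each (route, wide-column) pair into one long row.
The wide cell at row RT14, column 13h holds 597, so the long row (RT14, 13h) has riders=597.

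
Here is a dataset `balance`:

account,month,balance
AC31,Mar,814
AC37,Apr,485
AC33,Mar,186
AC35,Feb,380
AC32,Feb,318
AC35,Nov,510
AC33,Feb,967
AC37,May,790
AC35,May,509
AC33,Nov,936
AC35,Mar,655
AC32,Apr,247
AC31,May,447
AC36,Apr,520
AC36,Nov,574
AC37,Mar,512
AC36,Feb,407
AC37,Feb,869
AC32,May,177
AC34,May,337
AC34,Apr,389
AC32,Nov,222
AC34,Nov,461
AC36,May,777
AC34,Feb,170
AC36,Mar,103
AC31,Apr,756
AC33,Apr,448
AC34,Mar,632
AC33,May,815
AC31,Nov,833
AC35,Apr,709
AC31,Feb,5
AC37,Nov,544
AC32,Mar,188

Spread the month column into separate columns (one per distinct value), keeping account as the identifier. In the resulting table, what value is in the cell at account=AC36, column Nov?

574

Wide layout: rows indexed by account, columns are the 5 distinct month values (Mar, Apr, Feb, Nov, May).
Cell (account=AC36, month=Nov) draws from the long row where account=AC36 and month=Nov, which has balance=574.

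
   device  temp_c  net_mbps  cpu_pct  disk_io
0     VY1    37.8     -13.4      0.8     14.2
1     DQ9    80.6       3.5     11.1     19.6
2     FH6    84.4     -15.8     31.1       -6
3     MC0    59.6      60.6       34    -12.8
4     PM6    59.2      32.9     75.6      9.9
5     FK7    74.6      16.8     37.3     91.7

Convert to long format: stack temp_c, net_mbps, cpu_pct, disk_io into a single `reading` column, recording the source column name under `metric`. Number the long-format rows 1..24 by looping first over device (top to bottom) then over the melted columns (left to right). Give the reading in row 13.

59.6

24 rows total (6 × 4). Row 13: index ⌊(13-1)/4⌋ = 3 into device → MC0; (13-1) mod 4 = 0 into the melted columns → temp_c.
So row 13 is (MC0, temp_c, 59.6); reading = 59.6.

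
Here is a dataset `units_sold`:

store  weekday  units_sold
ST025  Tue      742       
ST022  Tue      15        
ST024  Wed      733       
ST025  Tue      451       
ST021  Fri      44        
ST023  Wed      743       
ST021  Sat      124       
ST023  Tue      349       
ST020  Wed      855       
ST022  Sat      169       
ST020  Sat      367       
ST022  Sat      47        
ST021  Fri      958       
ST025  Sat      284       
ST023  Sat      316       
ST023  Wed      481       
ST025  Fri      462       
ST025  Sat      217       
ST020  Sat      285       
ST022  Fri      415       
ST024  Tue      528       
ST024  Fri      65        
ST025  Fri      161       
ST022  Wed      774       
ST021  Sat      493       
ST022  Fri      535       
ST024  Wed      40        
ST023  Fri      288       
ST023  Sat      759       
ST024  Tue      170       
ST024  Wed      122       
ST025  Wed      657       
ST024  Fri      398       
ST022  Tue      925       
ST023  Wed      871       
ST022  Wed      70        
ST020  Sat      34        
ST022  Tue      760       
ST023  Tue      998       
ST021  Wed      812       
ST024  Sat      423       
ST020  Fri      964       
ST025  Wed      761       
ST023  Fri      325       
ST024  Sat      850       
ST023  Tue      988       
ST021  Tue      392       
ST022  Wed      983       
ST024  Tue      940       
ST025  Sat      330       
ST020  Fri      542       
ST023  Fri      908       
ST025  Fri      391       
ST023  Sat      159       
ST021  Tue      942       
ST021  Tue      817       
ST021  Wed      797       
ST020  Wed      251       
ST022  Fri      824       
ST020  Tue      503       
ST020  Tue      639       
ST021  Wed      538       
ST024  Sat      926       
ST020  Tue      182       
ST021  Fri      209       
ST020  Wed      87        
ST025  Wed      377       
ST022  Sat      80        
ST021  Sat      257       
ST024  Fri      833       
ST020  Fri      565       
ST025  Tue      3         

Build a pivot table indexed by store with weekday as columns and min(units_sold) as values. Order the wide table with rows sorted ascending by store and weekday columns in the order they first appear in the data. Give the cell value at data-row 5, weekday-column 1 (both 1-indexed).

With rows sorted ascending by store, row 5 is store=ST024. weekday columns in first-appearance order: Tue, Wed, Fri, Sat; column 1 is Tue.
Long rows with store=ST024, weekday=Tue: min(528, 170, 940) = 170.

170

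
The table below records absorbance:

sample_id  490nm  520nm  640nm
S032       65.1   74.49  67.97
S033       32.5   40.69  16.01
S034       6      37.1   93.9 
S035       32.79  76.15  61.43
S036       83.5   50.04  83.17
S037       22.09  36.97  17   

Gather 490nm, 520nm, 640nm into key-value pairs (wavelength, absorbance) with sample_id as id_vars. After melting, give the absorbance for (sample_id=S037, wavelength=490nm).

22.09

Unpivoting turns each (sample_id, wide-column) pair into one long row.
The wide cell at row S037, column 490nm holds 22.09, so the long row (S037, 490nm) has absorbance=22.09.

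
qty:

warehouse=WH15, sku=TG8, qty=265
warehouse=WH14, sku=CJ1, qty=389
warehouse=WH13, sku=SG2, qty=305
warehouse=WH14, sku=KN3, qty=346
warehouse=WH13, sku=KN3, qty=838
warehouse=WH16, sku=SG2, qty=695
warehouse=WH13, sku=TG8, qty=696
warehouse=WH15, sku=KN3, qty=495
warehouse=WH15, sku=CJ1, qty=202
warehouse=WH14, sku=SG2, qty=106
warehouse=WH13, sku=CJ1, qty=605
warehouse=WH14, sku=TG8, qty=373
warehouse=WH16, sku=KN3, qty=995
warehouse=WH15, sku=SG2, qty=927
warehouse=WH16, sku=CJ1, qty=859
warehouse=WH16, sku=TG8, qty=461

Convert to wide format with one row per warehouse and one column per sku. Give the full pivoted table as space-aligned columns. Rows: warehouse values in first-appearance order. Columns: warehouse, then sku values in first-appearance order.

Columns: warehouse plus the 4 distinct sku values (TG8, CJ1, SG2, KN3).
For example, row WH15 column TG8 takes qty=265 from the long row (WH15, TG8).

warehouse  TG8  CJ1  SG2  KN3
WH15       265  202  927  495
WH14       373  389  106  346
WH13       696  605  305  838
WH16       461  859  695  995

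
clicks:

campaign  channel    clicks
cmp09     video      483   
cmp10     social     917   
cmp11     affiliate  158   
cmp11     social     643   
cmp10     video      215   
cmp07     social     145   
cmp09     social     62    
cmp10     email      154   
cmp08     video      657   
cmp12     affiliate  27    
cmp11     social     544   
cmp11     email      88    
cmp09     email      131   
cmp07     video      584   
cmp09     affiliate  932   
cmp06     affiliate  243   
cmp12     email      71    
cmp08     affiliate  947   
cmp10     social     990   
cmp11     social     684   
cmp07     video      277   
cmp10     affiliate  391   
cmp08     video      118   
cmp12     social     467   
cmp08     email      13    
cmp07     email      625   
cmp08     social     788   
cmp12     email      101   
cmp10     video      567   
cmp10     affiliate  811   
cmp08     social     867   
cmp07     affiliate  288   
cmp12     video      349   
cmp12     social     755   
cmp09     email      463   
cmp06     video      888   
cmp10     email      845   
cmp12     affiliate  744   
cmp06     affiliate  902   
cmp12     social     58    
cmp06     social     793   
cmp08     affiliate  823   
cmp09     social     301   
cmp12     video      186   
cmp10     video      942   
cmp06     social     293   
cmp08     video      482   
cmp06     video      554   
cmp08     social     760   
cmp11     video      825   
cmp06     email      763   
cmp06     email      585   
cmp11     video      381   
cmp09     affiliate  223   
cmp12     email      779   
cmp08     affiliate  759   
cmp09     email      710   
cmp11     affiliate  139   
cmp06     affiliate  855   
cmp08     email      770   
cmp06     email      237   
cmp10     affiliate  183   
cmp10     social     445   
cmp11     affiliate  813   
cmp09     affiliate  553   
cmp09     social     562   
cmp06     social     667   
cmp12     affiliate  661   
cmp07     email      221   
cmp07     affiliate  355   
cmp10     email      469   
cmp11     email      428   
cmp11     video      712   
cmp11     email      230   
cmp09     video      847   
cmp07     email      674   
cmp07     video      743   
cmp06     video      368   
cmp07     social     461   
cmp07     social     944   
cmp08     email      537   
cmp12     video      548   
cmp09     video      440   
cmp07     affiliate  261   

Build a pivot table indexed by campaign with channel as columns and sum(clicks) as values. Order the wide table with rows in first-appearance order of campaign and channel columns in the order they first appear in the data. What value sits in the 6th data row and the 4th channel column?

With rows in first-appearance order of campaign, row 6 is campaign=cmp12. channel columns in first-appearance order: video, social, affiliate, email; column 4 is email.
Long rows with campaign=cmp12, channel=email: 71 + 101 + 779 = 951.

951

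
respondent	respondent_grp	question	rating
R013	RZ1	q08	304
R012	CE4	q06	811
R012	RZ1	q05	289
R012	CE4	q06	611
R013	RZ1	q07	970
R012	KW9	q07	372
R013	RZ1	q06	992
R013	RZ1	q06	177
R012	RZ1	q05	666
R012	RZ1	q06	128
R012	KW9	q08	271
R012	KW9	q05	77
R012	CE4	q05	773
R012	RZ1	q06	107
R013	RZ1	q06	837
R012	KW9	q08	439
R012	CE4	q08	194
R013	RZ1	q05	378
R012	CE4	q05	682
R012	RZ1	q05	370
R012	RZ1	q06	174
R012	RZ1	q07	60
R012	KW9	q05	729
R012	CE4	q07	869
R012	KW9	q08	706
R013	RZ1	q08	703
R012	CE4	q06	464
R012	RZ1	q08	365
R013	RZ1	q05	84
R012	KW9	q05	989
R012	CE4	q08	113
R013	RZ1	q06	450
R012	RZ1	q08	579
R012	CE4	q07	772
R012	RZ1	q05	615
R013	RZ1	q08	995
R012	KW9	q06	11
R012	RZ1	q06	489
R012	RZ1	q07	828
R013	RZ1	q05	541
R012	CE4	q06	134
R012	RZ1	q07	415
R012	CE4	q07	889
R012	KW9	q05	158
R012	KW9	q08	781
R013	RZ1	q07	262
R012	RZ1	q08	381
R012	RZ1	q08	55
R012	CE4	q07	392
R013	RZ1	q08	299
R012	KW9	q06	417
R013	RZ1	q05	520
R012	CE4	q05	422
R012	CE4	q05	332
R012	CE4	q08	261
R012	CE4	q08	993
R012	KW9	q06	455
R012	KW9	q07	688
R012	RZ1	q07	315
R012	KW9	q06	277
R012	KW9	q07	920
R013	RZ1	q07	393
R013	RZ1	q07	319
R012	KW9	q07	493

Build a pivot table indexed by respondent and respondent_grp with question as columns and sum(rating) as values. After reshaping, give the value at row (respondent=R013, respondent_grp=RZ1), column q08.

2301

Rows with respondent=R013, respondent_grp=RZ1 and question=q08: rating values are 304, 703, 995, 299.
304 + 703 + 995 + 299 = 2301.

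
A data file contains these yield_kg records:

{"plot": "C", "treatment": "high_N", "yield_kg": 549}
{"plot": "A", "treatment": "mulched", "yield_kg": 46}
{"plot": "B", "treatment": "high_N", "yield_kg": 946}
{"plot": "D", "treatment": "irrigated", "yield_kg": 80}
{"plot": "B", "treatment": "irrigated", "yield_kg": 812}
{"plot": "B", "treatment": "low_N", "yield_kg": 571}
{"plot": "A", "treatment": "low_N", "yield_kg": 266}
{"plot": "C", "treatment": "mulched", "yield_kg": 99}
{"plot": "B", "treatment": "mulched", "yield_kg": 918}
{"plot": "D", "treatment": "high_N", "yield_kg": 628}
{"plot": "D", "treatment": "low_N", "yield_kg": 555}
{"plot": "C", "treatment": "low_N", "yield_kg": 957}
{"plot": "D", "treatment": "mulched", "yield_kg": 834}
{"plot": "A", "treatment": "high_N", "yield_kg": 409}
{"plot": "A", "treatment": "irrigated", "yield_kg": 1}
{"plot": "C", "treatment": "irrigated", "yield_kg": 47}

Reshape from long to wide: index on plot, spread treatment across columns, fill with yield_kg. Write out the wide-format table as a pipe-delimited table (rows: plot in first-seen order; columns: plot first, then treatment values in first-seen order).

| plot | high_N | mulched | irrigated | low_N |
| C | 549 | 99 | 47 | 957 |
| A | 409 | 46 | 1 | 266 |
| B | 946 | 918 | 812 | 571 |
| D | 628 | 834 | 80 | 555 |

Columns: plot plus the 4 distinct treatment values (high_N, mulched, irrigated, low_N).
For example, row C column high_N takes yield_kg=549 from the long row (C, high_N).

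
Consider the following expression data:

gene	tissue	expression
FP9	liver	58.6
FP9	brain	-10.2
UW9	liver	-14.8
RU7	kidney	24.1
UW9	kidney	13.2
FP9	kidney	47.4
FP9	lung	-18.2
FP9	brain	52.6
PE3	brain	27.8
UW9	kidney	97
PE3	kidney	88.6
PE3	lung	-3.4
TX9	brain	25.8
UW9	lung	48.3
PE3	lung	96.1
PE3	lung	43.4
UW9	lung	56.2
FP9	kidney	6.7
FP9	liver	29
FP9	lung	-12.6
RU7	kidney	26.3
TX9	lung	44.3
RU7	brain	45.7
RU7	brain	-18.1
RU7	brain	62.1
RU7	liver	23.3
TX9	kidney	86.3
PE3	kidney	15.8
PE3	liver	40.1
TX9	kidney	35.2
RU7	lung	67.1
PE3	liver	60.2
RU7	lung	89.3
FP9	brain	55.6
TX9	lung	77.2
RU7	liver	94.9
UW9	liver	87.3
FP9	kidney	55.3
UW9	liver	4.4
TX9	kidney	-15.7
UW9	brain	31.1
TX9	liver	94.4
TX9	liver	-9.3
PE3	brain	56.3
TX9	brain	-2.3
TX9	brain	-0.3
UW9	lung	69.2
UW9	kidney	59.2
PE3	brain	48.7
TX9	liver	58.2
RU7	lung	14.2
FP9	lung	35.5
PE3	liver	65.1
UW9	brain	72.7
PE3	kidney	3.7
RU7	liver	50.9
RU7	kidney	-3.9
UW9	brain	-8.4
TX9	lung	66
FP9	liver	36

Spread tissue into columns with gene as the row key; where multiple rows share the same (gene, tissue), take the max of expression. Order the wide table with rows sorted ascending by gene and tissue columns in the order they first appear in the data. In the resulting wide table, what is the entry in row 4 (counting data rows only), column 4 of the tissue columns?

With rows sorted ascending by gene, row 4 is gene=TX9. tissue columns in first-appearance order: liver, brain, kidney, lung; column 4 is lung.
Long rows with gene=TX9, tissue=lung: max(44.3, 77.2, 66) = 77.2.

77.2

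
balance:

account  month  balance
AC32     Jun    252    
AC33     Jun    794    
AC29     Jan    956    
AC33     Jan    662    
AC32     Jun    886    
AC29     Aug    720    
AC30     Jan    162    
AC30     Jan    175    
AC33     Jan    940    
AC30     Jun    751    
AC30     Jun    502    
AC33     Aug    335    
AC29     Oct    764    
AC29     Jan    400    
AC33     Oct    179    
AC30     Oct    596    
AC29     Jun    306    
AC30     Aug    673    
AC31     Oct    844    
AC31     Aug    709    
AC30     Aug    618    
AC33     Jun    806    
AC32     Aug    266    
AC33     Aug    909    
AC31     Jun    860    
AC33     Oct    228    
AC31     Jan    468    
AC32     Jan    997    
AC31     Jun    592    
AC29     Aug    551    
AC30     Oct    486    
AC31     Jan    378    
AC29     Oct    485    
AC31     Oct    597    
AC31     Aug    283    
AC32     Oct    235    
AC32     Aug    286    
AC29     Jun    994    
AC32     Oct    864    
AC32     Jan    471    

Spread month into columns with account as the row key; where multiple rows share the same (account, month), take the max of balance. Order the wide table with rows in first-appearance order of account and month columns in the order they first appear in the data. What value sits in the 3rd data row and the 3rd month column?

720

With rows in first-appearance order of account, row 3 is account=AC29. month columns in first-appearance order: Jun, Jan, Aug, Oct; column 3 is Aug.
Long rows with account=AC29, month=Aug: max(720, 551) = 720.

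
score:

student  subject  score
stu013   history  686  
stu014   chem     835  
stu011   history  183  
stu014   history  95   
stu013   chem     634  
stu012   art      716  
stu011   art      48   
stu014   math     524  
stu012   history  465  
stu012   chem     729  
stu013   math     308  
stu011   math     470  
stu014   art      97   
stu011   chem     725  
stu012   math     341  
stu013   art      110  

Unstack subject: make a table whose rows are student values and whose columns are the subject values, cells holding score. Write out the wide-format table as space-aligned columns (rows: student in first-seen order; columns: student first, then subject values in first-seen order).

Columns: student plus the 4 distinct subject values (history, chem, art, math).
For example, row stu013 column history takes score=686 from the long row (stu013, history).

student  history  chem  art  math
stu013   686      634   110  308 
stu014   95       835   97   524 
stu011   183      725   48   470 
stu012   465      729   716  341 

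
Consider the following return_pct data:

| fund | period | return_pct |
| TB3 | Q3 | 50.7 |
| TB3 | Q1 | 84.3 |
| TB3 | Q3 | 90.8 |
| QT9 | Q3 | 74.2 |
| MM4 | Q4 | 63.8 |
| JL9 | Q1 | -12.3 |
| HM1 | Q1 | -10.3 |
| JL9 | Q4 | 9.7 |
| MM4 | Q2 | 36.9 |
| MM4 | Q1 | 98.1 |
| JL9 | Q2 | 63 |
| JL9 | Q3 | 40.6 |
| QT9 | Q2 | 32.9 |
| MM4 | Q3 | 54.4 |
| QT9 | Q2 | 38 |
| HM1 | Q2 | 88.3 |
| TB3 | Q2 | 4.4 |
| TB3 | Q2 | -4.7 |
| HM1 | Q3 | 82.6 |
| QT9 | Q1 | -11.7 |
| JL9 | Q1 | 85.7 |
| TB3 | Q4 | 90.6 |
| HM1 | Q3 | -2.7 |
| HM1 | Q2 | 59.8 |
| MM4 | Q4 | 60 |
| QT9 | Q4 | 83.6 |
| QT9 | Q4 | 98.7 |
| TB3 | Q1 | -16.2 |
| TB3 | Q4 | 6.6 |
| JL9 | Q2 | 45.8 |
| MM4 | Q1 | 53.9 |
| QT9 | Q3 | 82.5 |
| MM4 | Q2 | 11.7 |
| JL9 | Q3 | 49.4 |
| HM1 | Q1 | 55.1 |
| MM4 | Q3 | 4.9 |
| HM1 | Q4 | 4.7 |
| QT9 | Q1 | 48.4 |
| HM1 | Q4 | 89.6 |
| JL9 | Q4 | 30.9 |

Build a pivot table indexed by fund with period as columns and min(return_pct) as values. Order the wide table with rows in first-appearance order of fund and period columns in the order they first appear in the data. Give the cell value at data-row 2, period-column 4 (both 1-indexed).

32.9

With rows in first-appearance order of fund, row 2 is fund=QT9. period columns in first-appearance order: Q3, Q1, Q4, Q2; column 4 is Q2.
Long rows with fund=QT9, period=Q2: min(32.9, 38) = 32.9.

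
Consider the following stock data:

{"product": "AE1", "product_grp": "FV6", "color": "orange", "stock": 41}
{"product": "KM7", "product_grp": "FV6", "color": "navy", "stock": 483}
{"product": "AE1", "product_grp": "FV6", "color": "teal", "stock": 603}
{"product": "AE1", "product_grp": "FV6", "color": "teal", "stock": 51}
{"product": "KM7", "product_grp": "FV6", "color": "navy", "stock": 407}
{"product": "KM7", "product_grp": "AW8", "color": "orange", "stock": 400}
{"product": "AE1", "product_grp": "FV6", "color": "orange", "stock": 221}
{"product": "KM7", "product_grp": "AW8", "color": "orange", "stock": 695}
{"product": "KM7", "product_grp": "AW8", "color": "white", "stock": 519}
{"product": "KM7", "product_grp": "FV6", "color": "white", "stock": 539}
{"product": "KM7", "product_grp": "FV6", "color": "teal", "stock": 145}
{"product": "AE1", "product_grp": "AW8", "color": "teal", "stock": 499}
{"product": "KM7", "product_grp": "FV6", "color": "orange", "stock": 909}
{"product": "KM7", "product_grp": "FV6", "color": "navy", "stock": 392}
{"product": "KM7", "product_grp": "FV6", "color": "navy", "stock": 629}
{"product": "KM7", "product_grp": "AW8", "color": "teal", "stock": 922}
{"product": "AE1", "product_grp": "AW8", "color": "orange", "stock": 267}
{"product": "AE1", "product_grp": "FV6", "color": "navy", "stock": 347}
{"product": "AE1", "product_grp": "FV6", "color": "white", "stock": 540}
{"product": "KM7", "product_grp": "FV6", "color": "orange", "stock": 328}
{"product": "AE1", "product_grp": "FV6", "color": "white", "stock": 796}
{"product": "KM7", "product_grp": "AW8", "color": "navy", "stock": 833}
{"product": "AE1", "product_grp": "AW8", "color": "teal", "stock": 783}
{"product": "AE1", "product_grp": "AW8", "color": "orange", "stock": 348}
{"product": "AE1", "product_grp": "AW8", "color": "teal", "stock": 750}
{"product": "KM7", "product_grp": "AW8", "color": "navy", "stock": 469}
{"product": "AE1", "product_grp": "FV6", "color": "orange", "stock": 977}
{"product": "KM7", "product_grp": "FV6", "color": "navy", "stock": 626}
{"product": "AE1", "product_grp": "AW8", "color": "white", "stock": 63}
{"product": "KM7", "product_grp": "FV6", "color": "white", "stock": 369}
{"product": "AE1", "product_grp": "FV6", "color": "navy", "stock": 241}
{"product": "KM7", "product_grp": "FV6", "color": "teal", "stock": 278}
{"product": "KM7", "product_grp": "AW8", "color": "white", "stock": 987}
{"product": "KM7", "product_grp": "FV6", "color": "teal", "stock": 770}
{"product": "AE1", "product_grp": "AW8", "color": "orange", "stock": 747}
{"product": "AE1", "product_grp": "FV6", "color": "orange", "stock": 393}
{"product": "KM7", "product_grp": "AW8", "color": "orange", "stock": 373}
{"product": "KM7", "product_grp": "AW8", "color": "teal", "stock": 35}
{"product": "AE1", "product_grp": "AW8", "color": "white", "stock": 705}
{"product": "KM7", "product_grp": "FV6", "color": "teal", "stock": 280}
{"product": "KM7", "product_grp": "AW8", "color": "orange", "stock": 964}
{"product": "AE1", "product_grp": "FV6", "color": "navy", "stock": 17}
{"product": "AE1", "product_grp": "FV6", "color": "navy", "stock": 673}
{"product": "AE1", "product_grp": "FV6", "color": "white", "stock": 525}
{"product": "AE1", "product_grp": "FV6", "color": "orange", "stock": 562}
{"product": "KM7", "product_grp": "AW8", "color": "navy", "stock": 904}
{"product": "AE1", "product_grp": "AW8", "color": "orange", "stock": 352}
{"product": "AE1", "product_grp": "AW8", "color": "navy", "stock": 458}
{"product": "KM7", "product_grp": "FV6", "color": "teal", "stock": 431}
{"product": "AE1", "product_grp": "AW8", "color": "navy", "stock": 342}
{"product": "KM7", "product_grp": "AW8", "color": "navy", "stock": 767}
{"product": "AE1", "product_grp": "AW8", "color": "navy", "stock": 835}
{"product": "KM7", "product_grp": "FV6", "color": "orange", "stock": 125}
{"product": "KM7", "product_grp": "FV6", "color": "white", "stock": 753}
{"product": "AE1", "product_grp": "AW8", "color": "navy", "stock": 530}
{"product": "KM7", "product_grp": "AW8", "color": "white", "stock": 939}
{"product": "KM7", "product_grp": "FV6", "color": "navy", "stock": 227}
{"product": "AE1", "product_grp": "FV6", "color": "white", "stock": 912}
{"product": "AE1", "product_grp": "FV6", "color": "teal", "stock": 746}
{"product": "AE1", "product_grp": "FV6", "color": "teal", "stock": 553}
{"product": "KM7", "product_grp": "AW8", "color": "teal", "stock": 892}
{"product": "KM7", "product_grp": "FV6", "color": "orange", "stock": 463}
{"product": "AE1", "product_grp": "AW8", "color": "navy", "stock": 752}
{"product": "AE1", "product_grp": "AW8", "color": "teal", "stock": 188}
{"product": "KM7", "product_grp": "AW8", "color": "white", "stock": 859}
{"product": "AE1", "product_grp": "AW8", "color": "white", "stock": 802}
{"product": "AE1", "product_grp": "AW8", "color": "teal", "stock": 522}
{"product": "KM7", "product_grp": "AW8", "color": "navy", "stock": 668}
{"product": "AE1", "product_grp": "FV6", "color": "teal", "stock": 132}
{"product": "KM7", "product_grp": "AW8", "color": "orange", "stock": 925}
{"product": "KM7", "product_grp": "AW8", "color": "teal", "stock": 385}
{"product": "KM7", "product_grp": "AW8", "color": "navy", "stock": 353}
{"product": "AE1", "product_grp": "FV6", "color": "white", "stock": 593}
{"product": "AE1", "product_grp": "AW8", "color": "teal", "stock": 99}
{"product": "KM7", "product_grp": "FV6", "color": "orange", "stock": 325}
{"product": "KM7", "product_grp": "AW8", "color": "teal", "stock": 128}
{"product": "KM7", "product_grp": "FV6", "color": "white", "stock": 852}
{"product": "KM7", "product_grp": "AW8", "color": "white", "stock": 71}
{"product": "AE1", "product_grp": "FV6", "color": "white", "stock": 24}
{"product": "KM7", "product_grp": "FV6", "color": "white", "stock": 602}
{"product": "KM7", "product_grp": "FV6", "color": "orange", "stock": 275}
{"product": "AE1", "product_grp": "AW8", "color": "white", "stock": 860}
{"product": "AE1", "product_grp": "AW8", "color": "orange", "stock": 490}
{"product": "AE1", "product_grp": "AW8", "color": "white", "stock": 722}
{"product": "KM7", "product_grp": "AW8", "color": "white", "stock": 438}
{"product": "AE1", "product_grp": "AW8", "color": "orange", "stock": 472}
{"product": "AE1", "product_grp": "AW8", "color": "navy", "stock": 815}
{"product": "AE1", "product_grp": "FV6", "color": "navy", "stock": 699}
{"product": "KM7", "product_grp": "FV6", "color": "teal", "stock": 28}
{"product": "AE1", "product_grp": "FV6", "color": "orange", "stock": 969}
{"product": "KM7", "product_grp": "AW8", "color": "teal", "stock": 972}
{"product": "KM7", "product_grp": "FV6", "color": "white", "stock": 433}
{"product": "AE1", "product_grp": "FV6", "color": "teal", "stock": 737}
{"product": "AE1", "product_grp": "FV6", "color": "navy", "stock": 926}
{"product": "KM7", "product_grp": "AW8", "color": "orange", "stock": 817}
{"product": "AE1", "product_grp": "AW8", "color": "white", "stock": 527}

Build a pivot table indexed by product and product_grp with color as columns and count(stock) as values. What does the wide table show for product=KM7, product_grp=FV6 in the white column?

6

Rows with product=KM7, product_grp=FV6 and color=white: stock values are 539, 369, 753, 852, 602, 433.
6 rows match — count = 6.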